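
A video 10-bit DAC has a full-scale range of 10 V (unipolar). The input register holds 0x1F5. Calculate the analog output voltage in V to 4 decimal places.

LSB = 10 V / 2^10 = 9.766 mV.
Code 0x1F5 = 501 decimal.
V_out = 0 + 501 × 0.00976562 V = 4.89258 V.

4.8926 V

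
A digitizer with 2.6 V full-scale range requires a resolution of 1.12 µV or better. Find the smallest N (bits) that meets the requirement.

Number of steps required ≥ 2.6 V / 1.12 µV = 2321428.57.
Need 2^N ≥ 2321428.57; 2^21 = 2097152, 2^22 = 4194304.
Minimum N = 22.

22 bits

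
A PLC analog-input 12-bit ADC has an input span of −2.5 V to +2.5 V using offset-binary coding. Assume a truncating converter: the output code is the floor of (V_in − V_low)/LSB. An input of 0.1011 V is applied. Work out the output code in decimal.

code 2130

With 4096 levels over 5 V, one step is 1.221 mV.
Input sits at 2130.821 steps above V_low.
Floor → code 2130.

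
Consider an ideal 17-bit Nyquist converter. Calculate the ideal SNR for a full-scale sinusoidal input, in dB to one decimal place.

104.1 dB

SNR ≈ 6.02·N + 1.76 dB = 6.02·17 + 1.76 = 104.10 dB.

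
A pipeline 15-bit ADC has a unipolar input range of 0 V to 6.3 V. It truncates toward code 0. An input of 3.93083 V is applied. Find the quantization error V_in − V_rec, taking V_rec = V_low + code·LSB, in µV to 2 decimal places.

59.13 µV

Step size: 6.3 V ÷ 2^15 = 192.26 µV.
Scaled input = 20445.3075 LSBs, so code = 20445.
V_rec = 0 + 20445·0.000192261 = 3.9307709 V.
V_in − V_rec = 5.9126e-05 V = 59.13 µV.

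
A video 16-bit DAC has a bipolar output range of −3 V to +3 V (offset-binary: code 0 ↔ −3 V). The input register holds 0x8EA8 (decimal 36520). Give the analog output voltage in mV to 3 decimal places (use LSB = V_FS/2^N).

343.506 mV

LSB = 6 V / 2^16 = 91.55 µV.
Code 0x8EA8 = 36520 decimal.
V_out = (−3) + 36520 × 9.15527e-05 V = 0.343506 V.
= 343.506 mV.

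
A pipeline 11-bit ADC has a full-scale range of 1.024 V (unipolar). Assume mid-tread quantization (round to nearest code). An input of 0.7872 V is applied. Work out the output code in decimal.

code 1574

With 2048 levels over 1.024 V, one step is 0.500 mV.
Input sits at 1574.400 steps above V_low.
So the output code is 1574.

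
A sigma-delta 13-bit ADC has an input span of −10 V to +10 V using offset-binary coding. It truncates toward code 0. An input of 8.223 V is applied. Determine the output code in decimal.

code 7464

LSB = 20 V / 8192 = 2.441 mV.
(V_in − V_low)/LSB = (8.223 − (−10)) / 0.00244141 = 7464.141.
So the output code is 7464.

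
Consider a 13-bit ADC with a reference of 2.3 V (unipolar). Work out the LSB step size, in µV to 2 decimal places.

280.76 µV

Full-scale span = 2.3 V.
LSB = 2.3 / 2^13 = 2.3 / 8192 = 0.000280762 V = 280.76 µV.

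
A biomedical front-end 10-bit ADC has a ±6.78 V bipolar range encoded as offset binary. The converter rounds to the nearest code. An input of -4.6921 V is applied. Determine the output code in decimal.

With 1024 levels over 13.56 V, one step is 13.242 mV.
(V_in − V_low)/LSB = (-4.6921 − (−6.78)) / 0.0132422 = 157.670.
Round → code 158.

code 158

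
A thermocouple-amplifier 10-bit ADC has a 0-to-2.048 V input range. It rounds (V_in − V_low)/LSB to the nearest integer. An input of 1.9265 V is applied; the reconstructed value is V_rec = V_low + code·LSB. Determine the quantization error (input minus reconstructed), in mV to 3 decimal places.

0.500 mV

LSB = 2.048/2^10 = 2.000 mV.
Scaled input = 963.2500 LSBs, so code = 963.
Reconstructed: 1.926 V.
Difference: 0.0005 V → 0.500 mV.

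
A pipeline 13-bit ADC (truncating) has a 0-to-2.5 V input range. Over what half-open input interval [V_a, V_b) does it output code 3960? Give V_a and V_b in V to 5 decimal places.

[1.20850 V, 1.20880 V)

LSB = 2.5/2^13 = 305.18 µV.
V_a = V_low + 3960·LSB = 1.2085 V; V_b = V_low + 3961·LSB = 1.2088 V.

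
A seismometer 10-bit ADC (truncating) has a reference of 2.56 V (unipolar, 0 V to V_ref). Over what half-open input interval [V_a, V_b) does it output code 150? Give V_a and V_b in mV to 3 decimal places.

LSB = 2.56/2^10 = 2.500 mV.
V_a = V_low + 150·LSB = 0.375 V; V_b = V_low + 151·LSB = 0.3775 V.

[375.000 mV, 377.500 mV)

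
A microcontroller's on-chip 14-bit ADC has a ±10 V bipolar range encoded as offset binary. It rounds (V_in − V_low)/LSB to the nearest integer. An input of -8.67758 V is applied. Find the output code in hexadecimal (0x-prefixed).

code 0x43B (decimal 1083)

With 16384 levels over 20 V, one step is 1.221 mV.
Input sits at 1083.326 steps above V_low.
Round → code 1083.
In hexadecimal (0x-prefixed): 0x43B.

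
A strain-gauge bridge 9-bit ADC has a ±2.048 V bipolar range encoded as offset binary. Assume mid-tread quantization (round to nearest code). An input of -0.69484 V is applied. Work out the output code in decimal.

code 169

Full-scale span = 4.096 V; LSB = 4.096/2^9 = 8.000 mV.
(V_in − V_low)/LSB = (-0.69484 − (−2.048)) / 0.008 = 169.145.
So the output code is 169.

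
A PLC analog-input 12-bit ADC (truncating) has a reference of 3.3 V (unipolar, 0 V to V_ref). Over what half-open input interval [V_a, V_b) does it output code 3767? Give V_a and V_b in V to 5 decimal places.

[3.03494 V, 3.03574 V)

LSB = 3.3/2^12 = 0.806 mV.
V_a = V_low + 3767·LSB = 3.03494 V; V_b = V_low + 3768·LSB = 3.03574 V.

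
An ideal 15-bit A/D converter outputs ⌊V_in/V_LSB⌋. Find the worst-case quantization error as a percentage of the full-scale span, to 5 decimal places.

0.00305 %

Truncating → worst-case error = 1 LSB = V_FS/2^15, so 100/32768 = 0.00305176 % of full scale.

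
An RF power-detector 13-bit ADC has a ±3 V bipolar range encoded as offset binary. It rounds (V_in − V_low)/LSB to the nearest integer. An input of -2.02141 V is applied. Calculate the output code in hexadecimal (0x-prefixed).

code 0x538 (decimal 1336)

With 8192 levels over 6 V, one step is 0.732 mV.
Input sits at 1336.102 steps above V_low.
round(1336.102) = 1336.
In hexadecimal (0x-prefixed): 0x538.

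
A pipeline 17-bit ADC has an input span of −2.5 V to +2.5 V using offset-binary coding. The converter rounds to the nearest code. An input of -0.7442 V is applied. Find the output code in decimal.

code 46027

With 131072 levels over 5 V, one step is 38.15 µV.
(V_in − V_low)/LSB = (-0.7442 − (−2.5)) / 3.8147e-05 = 46027.244.
Round → code 46027.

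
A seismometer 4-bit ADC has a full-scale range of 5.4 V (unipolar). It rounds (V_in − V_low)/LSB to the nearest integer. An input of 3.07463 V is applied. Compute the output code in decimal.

code 9

With 16 levels over 5.4 V, one step is 337.500 mV.
(V_in − V_low)/LSB = (3.07463 − 0) / 0.3375 = 9.110.
Round → code 9.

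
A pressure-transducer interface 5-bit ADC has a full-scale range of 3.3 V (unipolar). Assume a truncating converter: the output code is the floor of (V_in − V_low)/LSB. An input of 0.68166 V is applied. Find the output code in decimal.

Full-scale span = 3.3 V; LSB = 3.3/2^5 = 103.125 mV.
(0.68166 − 0) / 0.103125 = 6.610 LSBs.
Floor → code 6.

code 6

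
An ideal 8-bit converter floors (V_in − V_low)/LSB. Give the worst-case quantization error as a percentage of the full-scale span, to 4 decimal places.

Truncating → worst-case error = 1 LSB = V_FS/2^8, so 100/256 = 0.390625 % of full scale.

0.3906 %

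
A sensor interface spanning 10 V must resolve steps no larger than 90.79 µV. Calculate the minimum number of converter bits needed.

17 bits

Number of steps required ≥ 10 V / 90.79 µV = 110144.29.
Need 2^N ≥ 110144.29; 2^16 = 65536, 2^17 = 131072.
Minimum N = 17.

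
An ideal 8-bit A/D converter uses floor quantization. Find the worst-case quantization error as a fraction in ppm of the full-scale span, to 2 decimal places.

Truncating → worst-case error = 1 LSB = V_FS/2^8, so 1e+06/256 = 3906.25 ppm of full scale.

3906.25 ppm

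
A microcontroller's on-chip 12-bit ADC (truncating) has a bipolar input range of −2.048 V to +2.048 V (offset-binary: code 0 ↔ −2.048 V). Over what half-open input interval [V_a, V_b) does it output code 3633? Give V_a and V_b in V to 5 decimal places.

[1.58500 V, 1.58600 V)

LSB = 4.096/2^12 = 1.000 mV.
V_a = V_low + 3633·LSB = 1.585 V; V_b = V_low + 3634·LSB = 1.586 V.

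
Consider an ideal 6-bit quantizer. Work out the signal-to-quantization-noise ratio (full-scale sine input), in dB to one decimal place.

SNR ≈ 6.02·N + 1.76 dB = 6.02·6 + 1.76 = 37.88 dB.

37.9 dB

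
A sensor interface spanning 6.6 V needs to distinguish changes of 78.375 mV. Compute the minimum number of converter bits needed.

Number of steps required ≥ 6.6 V / 78.375 mV = 84.21.
Need 2^N ≥ 84.21; 2^6 = 64, 2^7 = 128.
Minimum N = 7.

7 bits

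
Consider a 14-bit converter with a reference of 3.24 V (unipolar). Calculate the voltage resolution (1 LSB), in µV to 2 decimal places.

Full-scale span = 3.24 V.
LSB = 3.24 / 2^14 = 3.24 / 16384 = 0.000197754 V = 197.75 µV.

197.75 µV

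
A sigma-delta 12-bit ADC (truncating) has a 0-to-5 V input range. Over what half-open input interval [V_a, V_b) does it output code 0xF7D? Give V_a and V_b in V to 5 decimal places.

LSB = 5/2^12 = 1.221 mV.
Code 0xF7D = 3965 decimal.
V_a = V_low + 3965·LSB = 4.84009 V; V_b = V_low + 3966·LSB = 4.84131 V.

[4.84009 V, 4.84131 V)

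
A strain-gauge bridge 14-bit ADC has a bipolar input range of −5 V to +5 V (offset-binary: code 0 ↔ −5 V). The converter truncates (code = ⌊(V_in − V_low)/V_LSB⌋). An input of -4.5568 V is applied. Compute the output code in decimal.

LSB = 10 V / 16384 = 0.610 mV.
(V_in − V_low)/LSB = (-4.5568 − (−5)) / 0.000610352 = 726.139.
⌊·⌋(726.139) = 726.

code 726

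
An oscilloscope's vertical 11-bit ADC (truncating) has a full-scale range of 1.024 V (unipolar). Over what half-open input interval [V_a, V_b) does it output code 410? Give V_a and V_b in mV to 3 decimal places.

LSB = 1.024/2^11 = 0.500 mV.
V_a = V_low + 410·LSB = 0.205 V; V_b = V_low + 411·LSB = 0.2055 V.

[205.000 mV, 205.500 mV)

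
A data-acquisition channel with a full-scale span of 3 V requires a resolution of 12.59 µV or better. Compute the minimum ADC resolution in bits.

18 bits

Number of steps required ≥ 3 V / 12.59 µV = 238284.35.
Need 2^N ≥ 238284.35; 2^17 = 131072, 2^18 = 262144.
Minimum N = 18.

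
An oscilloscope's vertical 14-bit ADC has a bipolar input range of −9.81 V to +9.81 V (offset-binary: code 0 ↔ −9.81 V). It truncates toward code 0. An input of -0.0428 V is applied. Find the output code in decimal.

code 8156

With 16384 levels over 19.62 V, one step is 1.198 mV.
(V_in − V_low)/LSB = (-0.0428 − (−9.81)) / 0.00119751 = 8156.259.
⌊·⌋(8156.259) = 8156.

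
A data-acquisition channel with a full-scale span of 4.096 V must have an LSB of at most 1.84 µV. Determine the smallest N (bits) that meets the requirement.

22 bits

Number of steps required ≥ 4.096 V / 1.84 µV = 2226086.96.
Need 2^N ≥ 2226086.96; 2^21 = 2097152, 2^22 = 4194304.
Minimum N = 22.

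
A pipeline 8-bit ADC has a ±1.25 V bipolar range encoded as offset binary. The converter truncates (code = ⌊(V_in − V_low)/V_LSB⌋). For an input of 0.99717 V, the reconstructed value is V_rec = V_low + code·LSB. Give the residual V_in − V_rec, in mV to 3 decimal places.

One LSB is 2.5 V / 256 = 9.766 mV.
(V_in − V_low)/LSB = (0.99717 − (−1.25))/0.00976562 = 230.1102 → code 230 (floor).
Reconstructed: 0.99609375 V.
Difference: 0.00107625 V → 1.076 mV.

1.076 mV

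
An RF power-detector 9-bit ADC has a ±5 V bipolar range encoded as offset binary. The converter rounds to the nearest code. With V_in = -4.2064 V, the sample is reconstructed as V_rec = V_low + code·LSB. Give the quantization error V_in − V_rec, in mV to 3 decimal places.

-7.181 mV

One LSB is 10 V / 512 = 19.531 mV.
(-4.2064 − (−5))/0.0195312 = 40.6323; round gives code 41.
Code 41 maps back to (−5) + 41×0.0195312 V = -4.1992188 V.
Error = -4.2064 − (−4.1992188) = -0.00718125 V = -7.181 mV.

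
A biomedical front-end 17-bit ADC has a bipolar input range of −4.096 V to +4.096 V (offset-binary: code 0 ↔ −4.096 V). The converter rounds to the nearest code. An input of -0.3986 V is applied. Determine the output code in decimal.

With 131072 levels over 8.192 V, one step is 62.50 µV.
Input sits at 59158.400 steps above V_low.
round(59158.400) = 59158.

code 59158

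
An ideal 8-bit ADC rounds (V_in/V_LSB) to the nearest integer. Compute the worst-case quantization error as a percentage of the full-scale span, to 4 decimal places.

Rounding → worst-case error = ½ LSB = V_FS/2^9, so 100/512 = 0.195312 % of full scale.

0.1953 %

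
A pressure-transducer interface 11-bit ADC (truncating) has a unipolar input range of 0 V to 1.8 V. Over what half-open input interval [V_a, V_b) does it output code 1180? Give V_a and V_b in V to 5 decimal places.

LSB = 1.8/2^11 = 0.879 mV.
V_a = V_low + 1180·LSB = 1.03711 V; V_b = V_low + 1181·LSB = 1.03799 V.

[1.03711 V, 1.03799 V)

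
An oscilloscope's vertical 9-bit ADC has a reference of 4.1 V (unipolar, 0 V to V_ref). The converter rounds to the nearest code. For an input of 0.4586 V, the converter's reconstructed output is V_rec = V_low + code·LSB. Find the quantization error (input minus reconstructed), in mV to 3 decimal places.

2.155 mV

LSB = 4.1/2^9 = 8.008 mV.
(V_in − V_low)/LSB = (0.4586 − 0)/0.00800781 = 57.2691 → code 57 (round).
Reconstructed: 0.45644531 V.
Error = 0.4586 − 0.45644531 = 0.00215469 V = 2.155 mV.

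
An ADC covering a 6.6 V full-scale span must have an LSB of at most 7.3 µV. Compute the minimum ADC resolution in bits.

Number of steps required ≥ 6.6 V / 7.3 µV = 904109.59.
Need 2^N ≥ 904109.59; 2^19 = 524288, 2^20 = 1048576.
Minimum N = 20.

20 bits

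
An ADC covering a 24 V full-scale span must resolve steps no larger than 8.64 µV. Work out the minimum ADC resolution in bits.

Number of steps required ≥ 24 V / 8.64 µV = 2777777.78.
Need 2^N ≥ 2777777.78; 2^21 = 2097152, 2^22 = 4194304.
Minimum N = 22.

22 bits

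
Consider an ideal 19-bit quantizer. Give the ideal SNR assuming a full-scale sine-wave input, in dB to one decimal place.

116.1 dB

SNR ≈ 6.02·N + 1.76 dB = 6.02·19 + 1.76 = 116.14 dB.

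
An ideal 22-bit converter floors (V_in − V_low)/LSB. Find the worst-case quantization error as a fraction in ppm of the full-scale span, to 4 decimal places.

Truncating → worst-case error = 1 LSB = V_FS/2^22, so 1e+06/4194304 = 0.238419 ppm of full scale.

0.2384 ppm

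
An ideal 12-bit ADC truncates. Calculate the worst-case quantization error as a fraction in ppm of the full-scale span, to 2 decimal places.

244.14 ppm

Truncating → worst-case error = 1 LSB = V_FS/2^12, so 1e+06/4096 = 244.141 ppm of full scale.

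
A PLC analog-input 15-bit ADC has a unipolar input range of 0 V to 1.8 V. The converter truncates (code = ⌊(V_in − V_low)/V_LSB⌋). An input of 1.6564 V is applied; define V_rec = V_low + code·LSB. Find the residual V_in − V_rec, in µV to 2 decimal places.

LSB = 1.8/2^15 = 54.93 µV.
Scaled input = 30153.8418 LSBs, so code = 30153.
Code 30153 maps back to 0 + 30153×5.49316e-05 V = 1.6563538 V.
Difference: 4.62402e-05 V → 46.24 µV.

46.24 µV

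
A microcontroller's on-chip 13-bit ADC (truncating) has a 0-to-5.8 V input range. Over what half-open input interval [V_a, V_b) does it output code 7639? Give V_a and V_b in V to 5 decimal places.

[5.40847 V, 5.40918 V)

LSB = 5.8/2^13 = 0.708 mV.
V_a = V_low + 7639·LSB = 5.40847 V; V_b = V_low + 7640·LSB = 5.40918 V.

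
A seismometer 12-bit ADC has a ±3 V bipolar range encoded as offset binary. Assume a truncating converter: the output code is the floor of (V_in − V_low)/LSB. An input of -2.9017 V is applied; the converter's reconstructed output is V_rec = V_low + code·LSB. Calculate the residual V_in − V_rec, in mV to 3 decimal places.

0.155 mV

Step size: 6 V ÷ 2^12 = 1.465 mV.
(V_in − V_low)/LSB = (-2.9017 − (−3))/0.00146484 = 67.1061 → code 67 (floor).
V_rec = (−3) + 67·0.00146484 = -2.9018555 V.
Difference: 0.000155469 V → 0.155 mV.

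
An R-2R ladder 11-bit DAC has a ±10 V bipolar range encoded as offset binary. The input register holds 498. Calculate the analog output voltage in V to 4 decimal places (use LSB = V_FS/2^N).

-5.1367 V

LSB = 20 V / 2^11 = 9.766 mV.
V_out = (−10) + 498 × 0.00976562 V = -5.13672 V.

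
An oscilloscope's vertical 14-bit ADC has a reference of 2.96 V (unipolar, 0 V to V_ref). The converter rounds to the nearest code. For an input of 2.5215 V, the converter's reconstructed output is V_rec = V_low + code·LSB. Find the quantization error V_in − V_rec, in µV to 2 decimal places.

Step size: 2.96 V ÷ 2^14 = 180.66 µV.
Scaled input = 13956.8432 LSBs, so code = 13957.
Reconstructed: 2.5215283 V.
Difference: -2.83203e-05 V → -28.32 µV.

-28.32 µV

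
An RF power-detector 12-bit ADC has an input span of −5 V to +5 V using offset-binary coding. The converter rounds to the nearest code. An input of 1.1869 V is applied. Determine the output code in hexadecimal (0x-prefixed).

code 0x9E6 (decimal 2534)

Full-scale span = 10 V; LSB = 10/2^12 = 2.441 mV.
(V_in − V_low)/LSB = (1.1869 − (−5)) / 0.00244141 = 2534.154.
Round → code 2534.
In hexadecimal (0x-prefixed): 0x9E6.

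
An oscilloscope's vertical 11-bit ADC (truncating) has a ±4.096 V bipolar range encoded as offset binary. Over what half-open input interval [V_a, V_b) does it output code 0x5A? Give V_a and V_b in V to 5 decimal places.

LSB = 8.192/2^11 = 4.000 mV.
Code 0x5A = 90 decimal.
V_a = V_low + 90·LSB = -3.736 V; V_b = V_low + 91·LSB = -3.732 V.

[-3.73600 V, -3.73200 V)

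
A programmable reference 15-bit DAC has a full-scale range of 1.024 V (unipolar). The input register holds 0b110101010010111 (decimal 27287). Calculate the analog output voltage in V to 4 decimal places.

LSB = 1.024 V / 2^15 = 31.25 µV.
Code 0b110101010010111 = 27287 decimal.
V_out = 0 + 27287 × 3.125e-05 V = 0.852719 V.

0.8527 V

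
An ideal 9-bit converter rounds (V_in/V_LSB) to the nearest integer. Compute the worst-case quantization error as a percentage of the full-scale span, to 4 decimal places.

0.0977 %

Rounding → worst-case error = ½ LSB = V_FS/2^10, so 100/1024 = 0.0976562 % of full scale.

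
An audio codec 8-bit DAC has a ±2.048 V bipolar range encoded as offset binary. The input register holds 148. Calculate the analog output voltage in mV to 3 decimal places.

LSB = 4.096 V / 2^8 = 16.000 mV.
V_out = (−2.048) + 148 × 0.016 V = 0.32 V.
= 320.000 mV.

320.000 mV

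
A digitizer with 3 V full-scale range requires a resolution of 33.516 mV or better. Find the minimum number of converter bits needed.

Number of steps required ≥ 3 V / 33.516 mV = 89.51.
Need 2^N ≥ 89.51; 2^6 = 64, 2^7 = 128.
Minimum N = 7.

7 bits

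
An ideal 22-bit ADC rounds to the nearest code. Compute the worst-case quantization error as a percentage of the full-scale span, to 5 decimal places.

Rounding → worst-case error = ½ LSB = V_FS/2^23, so 100/8388608 = 1.19209e-05 % of full scale.

0.00001 %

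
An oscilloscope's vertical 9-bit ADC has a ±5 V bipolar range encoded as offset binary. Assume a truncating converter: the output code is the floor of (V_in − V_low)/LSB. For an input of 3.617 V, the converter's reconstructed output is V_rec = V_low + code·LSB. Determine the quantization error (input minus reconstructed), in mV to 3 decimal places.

One LSB is 10 V / 512 = 19.531 mV.
(V_in − V_low)/LSB = (3.617 − (−5))/0.0195312 = 441.1904 → code 441 (floor).
V_rec = (−5) + 441·0.0195312 = 3.6132812 V.
Difference: 0.00371875 V → 3.719 mV.

3.719 mV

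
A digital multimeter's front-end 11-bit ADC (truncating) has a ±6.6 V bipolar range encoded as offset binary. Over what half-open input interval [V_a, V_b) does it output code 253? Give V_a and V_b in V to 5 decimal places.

[-4.96934 V, -4.96289 V)

LSB = 13.2/2^11 = 6.445 mV.
V_a = V_low + 253·LSB = -4.96934 V; V_b = V_low + 254·LSB = -4.96289 V.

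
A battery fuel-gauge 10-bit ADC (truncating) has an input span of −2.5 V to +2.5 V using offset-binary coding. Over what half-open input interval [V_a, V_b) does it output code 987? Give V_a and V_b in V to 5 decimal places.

LSB = 5/2^10 = 4.883 mV.
V_a = V_low + 987·LSB = 2.31934 V; V_b = V_low + 988·LSB = 2.32422 V.

[2.31934 V, 2.32422 V)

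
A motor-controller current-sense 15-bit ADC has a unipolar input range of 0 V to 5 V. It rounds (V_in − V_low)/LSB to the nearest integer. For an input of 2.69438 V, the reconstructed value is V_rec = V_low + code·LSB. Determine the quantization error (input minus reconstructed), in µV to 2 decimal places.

One LSB is 5 V / 32768 = 152.59 µV.
(V_in − V_low)/LSB = (2.69438 − 0)/0.000152588 = 17657.8888 → code 17658 (round).
Code 17658 maps back to 0 + 17658×0.000152588 V = 2.694397 V.
Error = 2.69438 − 2.694397 = -1.69727e-05 V = -16.97 µV.

-16.97 µV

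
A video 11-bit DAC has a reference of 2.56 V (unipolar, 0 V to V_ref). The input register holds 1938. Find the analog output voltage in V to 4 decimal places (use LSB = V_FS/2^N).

LSB = 2.56 V / 2^11 = 1.250 mV.
V_out = 0 + 1938 × 0.00125 V = 2.4225 V.

2.4225 V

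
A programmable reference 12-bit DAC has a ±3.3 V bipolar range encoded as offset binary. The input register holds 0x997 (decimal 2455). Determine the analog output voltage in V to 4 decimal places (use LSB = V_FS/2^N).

0.6558 V

LSB = 6.6 V / 2^12 = 1.611 mV.
Code 0x997 = 2455 decimal.
V_out = (−3.3) + 2455 × 0.00161133 V = 0.655811 V.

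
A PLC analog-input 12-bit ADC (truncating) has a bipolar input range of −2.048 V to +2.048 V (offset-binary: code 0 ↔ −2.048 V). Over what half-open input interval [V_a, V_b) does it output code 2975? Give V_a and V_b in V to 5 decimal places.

[0.92700 V, 0.92800 V)

LSB = 4.096/2^12 = 1.000 mV.
V_a = V_low + 2975·LSB = 0.927 V; V_b = V_low + 2976·LSB = 0.928 V.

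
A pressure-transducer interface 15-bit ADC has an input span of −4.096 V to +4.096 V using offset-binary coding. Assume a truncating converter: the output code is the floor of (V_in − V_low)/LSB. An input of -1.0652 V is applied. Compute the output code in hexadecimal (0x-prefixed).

code 0x2F5B (decimal 12123)

LSB = 8.192 V / 32768 = 250.00 µV.
(V_in − V_low)/LSB = (-1.0652 − (−4.096)) / 0.00025 = 12123.200.
Floor → code 12123.
In hexadecimal (0x-prefixed): 0x2F5B.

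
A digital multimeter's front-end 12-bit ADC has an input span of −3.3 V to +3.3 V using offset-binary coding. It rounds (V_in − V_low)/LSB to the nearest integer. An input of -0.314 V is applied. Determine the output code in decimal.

With 4096 levels over 6.6 V, one step is 1.611 mV.
Input sits at 1853.130 steps above V_low.
So the output code is 1853.

code 1853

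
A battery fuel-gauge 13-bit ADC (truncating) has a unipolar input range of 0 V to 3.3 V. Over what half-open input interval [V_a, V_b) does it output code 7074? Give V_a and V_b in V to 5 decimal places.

[2.84963 V, 2.85004 V)

LSB = 3.3/2^13 = 402.83 µV.
V_a = V_low + 7074·LSB = 2.84963 V; V_b = V_low + 7075·LSB = 2.85004 V.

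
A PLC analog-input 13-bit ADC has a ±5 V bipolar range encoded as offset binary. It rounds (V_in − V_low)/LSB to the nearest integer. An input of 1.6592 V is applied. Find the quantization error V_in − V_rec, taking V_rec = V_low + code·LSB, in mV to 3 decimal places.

Step size: 10 V ÷ 2^13 = 1.221 mV.
(V_in − V_low)/LSB = (1.6592 − (−5))/0.0012207 = 5455.2166 → code 5455 (round).
V_rec = (−5) + 5455·0.0012207 = 1.6589355 V.
V_in − V_rec = 0.000264453 V = 0.264 mV.

0.264 mV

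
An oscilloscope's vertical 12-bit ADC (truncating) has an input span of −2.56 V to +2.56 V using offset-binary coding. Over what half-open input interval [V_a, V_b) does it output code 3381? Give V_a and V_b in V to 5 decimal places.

[1.66625 V, 1.66750 V)

LSB = 5.12/2^12 = 1.250 mV.
V_a = V_low + 3381·LSB = 1.66625 V; V_b = V_low + 3382·LSB = 1.6675 V.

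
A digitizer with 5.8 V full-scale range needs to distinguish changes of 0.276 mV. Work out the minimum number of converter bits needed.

15 bits

Number of steps required ≥ 5.8 V / 0.276 mV = 21014.49.
Need 2^N ≥ 21014.49; 2^14 = 16384, 2^15 = 32768.
Minimum N = 15.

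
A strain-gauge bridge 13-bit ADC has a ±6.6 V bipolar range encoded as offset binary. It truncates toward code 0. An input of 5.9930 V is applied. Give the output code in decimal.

code 7815

LSB = 13.2 V / 8192 = 1.611 mV.
(5.9930 − (−6.6)) / 0.00161133 = 7815.292 LSBs.
Floor → code 7815.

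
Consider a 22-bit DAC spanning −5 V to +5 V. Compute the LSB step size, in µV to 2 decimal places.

Full-scale span = 10 V.
LSB = 10 / 2^22 = 10 / 4194304 = 2.38419e-06 V = 2.38 µV.

2.38 µV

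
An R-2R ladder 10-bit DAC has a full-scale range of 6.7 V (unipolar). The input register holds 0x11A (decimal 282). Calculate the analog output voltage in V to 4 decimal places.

1.8451 V

LSB = 6.7 V / 2^10 = 6.543 mV.
Code 0x11A = 282 decimal.
V_out = 0 + 282 × 0.00654297 V = 1.84512 V.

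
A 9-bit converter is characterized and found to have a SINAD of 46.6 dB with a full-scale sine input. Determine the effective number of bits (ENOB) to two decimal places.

ENOB = (SINAD − 1.76) / 6.02 = (46.6 − 1.76)/6.02 = 7.449.

7.45 bits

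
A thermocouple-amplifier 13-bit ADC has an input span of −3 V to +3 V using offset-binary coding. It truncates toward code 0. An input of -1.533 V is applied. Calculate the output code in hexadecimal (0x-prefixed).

code 0x7D2 (decimal 2002)

With 8192 levels over 6 V, one step is 0.732 mV.
Input sits at 2002.944 steps above V_low.
So the output code is 2002.
In hexadecimal (0x-prefixed): 0x7D2.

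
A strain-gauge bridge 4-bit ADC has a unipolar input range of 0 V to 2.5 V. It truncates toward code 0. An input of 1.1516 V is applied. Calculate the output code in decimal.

code 7

With 16 levels over 2.5 V, one step is 156.250 mV.
Input sits at 7.370 steps above V_low.
⌊·⌋(7.370) = 7.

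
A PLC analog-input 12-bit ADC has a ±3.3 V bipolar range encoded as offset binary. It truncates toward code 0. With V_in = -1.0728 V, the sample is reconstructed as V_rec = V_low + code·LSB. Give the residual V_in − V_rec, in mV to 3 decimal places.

0.345 mV

Step size: 6.6 V ÷ 2^12 = 1.611 mV.
Scaled input = 1382.2138 LSBs, so code = 1382.
Code 1382 maps back to (−3.3) + 1382×0.00161133 V = -1.0731445 V.
V_in − V_rec = 0.000344531 V = 0.345 mV.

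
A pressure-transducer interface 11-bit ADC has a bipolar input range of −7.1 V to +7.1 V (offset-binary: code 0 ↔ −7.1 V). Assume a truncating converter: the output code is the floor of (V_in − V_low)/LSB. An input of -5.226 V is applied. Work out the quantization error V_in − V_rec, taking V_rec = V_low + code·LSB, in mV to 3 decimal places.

1.930 mV

Step size: 14.2 V ÷ 2^11 = 6.934 mV.
(V_in − V_low)/LSB = (-5.226 − (−7.1))/0.00693359 = 270.2783 → code 270 (floor).
V_rec = (−7.1) + 270·0.00693359 = -5.2279297 V.
V_in − V_rec = 0.00192969 V = 1.930 mV.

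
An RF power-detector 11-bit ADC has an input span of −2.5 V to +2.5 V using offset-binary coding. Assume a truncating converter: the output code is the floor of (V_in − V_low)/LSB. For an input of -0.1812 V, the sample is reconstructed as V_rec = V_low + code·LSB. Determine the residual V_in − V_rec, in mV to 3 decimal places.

LSB = 5/2^11 = 2.441 mV.
(-0.1812 − (−2.5))/0.00244141 = 949.7805; ⌊·⌋ gives code 949.
V_rec = (−2.5) + 949·0.00244141 = -0.18310547 V.
V_in − V_rec = 0.00190547 V = 1.905 mV.

1.905 mV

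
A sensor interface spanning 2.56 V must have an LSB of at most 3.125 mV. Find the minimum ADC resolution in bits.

Number of steps required ≥ 2.56 V / 3.125 mV = 819.20.
Need 2^N ≥ 819.20; 2^9 = 512, 2^10 = 1024.
Minimum N = 10.

10 bits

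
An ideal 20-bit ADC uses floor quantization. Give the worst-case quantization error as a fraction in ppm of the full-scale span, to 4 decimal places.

Truncating → worst-case error = 1 LSB = V_FS/2^20, so 1e+06/1048576 = 0.953674 ppm of full scale.

0.9537 ppm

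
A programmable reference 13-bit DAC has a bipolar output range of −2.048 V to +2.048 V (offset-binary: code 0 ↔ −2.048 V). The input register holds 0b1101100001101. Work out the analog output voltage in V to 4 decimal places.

LSB = 4.096 V / 2^13 = 0.500 mV.
Code 0b1101100001101 = 6925 decimal.
V_out = (−2.048) + 6925 × 0.0005 V = 1.4145 V.

1.4145 V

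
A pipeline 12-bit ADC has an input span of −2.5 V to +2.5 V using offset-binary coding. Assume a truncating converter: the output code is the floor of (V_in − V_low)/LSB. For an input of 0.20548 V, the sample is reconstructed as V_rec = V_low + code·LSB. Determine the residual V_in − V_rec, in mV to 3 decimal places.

Step size: 5 V ÷ 2^12 = 1.221 mV.
Scaled input = 2216.3292 LSBs, so code = 2216.
Reconstructed: 0.20507812 V.
V_in − V_rec = 0.000401875 V = 0.402 mV.

0.402 mV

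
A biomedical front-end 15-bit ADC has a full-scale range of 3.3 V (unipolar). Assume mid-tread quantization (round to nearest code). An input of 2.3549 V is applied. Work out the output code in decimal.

LSB = 3.3 V / 32768 = 100.71 µV.
(V_in − V_low)/LSB = (2.3549 − 0) / 0.000100708 = 23383.443.
So the output code is 23383.

code 23383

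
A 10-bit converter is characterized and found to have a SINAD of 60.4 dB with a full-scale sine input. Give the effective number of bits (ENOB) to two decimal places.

ENOB = (SINAD − 1.76) / 6.02 = (60.4 − 1.76)/6.02 = 9.741.

9.74 bits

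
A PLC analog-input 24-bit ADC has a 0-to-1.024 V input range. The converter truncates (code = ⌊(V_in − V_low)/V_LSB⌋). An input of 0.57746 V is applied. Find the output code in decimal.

code 9461104

Full-scale span = 1.024 V; LSB = 1.024/2^24 = 0.06 µV.
(0.57746 − 0) / 6.10352e-08 = 9461104.640 LSBs.
So the output code is 9461104.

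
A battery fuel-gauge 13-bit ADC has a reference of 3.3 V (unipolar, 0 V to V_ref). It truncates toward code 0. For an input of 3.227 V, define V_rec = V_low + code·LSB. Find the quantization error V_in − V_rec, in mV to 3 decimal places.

Step size: 3.3 V ÷ 2^13 = 402.83 µV.
Scaled input = 8010.7830 LSBs, so code = 8010.
Code 8010 maps back to 0 + 8010×0.000402832 V = 3.2266846 V.
Difference: 0.00031543 V → 0.315 mV.

0.315 mV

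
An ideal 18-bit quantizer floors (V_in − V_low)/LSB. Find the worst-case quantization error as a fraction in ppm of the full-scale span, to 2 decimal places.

Truncating → worst-case error = 1 LSB = V_FS/2^18, so 1e+06/262144 = 3.8147 ppm of full scale.

3.81 ppm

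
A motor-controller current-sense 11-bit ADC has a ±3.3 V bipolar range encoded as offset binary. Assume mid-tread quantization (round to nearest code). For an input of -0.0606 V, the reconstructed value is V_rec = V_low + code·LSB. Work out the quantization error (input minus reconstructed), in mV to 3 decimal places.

0.630 mV

LSB = 6.6/2^11 = 3.223 mV.
Scaled input = 1005.1956 LSBs, so code = 1005.
V_rec = (−3.3) + 1005·0.00322266 = -0.061230469 V.
V_in − V_rec = 0.000630469 V = 0.630 mV.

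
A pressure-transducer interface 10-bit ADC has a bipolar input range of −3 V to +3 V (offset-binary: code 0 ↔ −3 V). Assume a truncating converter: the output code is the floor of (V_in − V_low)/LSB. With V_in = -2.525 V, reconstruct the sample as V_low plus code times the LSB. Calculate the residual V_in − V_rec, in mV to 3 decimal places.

0.391 mV

Step size: 6 V ÷ 2^10 = 5.859 mV.
(V_in − V_low)/LSB = (-2.525 − (−3))/0.00585938 = 81.0667 → code 81 (floor).
Code 81 maps back to (−3) + 81×0.00585938 V = -2.5253906 V.
Error = -2.525 − (−2.5253906) = 0.000390625 V = 0.391 mV.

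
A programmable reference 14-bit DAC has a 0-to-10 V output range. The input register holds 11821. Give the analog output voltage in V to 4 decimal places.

7.2150 V

LSB = 10 V / 2^14 = 0.610 mV.
V_out = 0 + 11821 × 0.000610352 V = 7.21497 V.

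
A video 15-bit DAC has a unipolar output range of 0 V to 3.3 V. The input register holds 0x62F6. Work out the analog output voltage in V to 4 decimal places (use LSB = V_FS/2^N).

2.5513 V

LSB = 3.3 V / 2^15 = 100.71 µV.
Code 0x62F6 = 25334 decimal.
V_out = 0 + 25334 × 0.000100708 V = 2.55134 V.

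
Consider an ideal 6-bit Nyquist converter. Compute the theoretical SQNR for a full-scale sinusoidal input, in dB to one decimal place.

37.9 dB

SNR ≈ 6.02·N + 1.76 dB = 6.02·6 + 1.76 = 37.88 dB.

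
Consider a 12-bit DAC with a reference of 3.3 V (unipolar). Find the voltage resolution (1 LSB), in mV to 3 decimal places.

0.806 mV

Full-scale span = 3.3 V.
LSB = 3.3 / 2^12 = 3.3 / 4096 = 0.000805664 V = 0.806 mV.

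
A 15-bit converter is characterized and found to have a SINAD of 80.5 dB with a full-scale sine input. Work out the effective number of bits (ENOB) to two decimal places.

13.08 bits

ENOB = (SINAD − 1.76) / 6.02 = (80.5 − 1.76)/6.02 = 13.080.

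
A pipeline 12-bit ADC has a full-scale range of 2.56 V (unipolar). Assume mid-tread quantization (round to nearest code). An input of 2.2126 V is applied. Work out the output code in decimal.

code 3540

LSB = 2.56 V / 4096 = 0.625 mV.
(V_in − V_low)/LSB = (2.2126 − 0) / 0.000625 = 3540.160.
Round → code 3540.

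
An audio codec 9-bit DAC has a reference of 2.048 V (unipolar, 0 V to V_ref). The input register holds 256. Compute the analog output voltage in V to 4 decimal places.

LSB = 2.048 V / 2^9 = 4.000 mV.
V_out = 0 + 256 × 0.004 V = 1.024 V.

1.0240 V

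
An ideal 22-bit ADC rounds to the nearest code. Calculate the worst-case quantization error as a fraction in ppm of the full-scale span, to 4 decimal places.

Rounding → worst-case error = ½ LSB = V_FS/2^23, so 1e+06/8388608 = 0.119209 ppm of full scale.

0.1192 ppm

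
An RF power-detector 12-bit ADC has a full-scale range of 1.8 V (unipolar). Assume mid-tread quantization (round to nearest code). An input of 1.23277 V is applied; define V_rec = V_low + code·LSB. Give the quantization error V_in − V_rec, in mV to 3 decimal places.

0.104 mV

LSB = 1.8/2^12 = 439.45 µV.
(V_in − V_low)/LSB = (1.23277 − 0)/0.000439453 = 2805.2366 → code 2805 (round).
Code 2805 maps back to 0 + 2805×0.000439453 V = 1.232666 V.
Error = 1.23277 − 1.232666 = 0.000103984 V = 0.104 mV.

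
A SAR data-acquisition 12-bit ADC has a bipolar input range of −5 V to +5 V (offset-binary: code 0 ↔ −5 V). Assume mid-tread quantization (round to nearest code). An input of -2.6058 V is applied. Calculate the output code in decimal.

With 4096 levels over 10 V, one step is 2.441 mV.
(-2.6058 − (−5)) / 0.00244141 = 980.664 LSBs.
round(980.664) = 981.

code 981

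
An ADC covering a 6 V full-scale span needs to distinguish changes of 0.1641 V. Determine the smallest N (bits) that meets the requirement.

Number of steps required ≥ 6 V / 0.1641 V = 36.56.
Need 2^N ≥ 36.56; 2^5 = 32, 2^6 = 64.
Minimum N = 6.

6 bits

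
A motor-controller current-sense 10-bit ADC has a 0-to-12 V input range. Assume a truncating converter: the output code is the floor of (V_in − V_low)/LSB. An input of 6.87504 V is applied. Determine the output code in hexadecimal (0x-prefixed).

With 1024 levels over 12 V, one step is 11.719 mV.
Input sits at 586.670 steps above V_low.
Floor → code 586.
In hexadecimal (0x-prefixed): 0x24A.

code 0x24A (decimal 586)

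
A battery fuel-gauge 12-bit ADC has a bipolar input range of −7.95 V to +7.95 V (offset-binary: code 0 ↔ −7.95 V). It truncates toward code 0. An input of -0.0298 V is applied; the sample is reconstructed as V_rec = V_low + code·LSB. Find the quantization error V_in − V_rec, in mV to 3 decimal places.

1.255 mV

Step size: 15.9 V ÷ 2^12 = 3.882 mV.
(V_in − V_low)/LSB = (-0.0298 − (−7.95))/0.00388184 = 2040.3232 → code 2040 (floor).
V_rec = (−7.95) + 2040·0.00388184 = -0.031054688 V.
V_in − V_rec = 0.00125469 V = 1.255 mV.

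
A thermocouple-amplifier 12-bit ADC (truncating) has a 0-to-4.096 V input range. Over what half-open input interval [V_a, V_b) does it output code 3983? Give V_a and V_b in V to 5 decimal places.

[3.98300 V, 3.98400 V)

LSB = 4.096/2^12 = 1.000 mV.
V_a = V_low + 3983·LSB = 3.983 V; V_b = V_low + 3984·LSB = 3.984 V.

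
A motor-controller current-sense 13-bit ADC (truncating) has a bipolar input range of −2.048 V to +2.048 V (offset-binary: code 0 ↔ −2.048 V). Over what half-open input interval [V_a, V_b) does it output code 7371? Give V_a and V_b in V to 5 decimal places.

[1.63750 V, 1.63800 V)

LSB = 4.096/2^13 = 0.500 mV.
V_a = V_low + 7371·LSB = 1.6375 V; V_b = V_low + 7372·LSB = 1.638 V.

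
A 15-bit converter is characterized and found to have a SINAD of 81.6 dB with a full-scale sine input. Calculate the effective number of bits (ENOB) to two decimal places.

13.26 bits

ENOB = (SINAD − 1.76) / 6.02 = (81.6 − 1.76)/6.02 = 13.262.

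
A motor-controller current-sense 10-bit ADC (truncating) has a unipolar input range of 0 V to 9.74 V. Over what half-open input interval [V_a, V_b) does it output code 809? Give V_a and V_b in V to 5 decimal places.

[7.69498 V, 7.70449 V)

LSB = 9.74/2^10 = 9.512 mV.
V_a = V_low + 809·LSB = 7.69498 V; V_b = V_low + 810·LSB = 7.70449 V.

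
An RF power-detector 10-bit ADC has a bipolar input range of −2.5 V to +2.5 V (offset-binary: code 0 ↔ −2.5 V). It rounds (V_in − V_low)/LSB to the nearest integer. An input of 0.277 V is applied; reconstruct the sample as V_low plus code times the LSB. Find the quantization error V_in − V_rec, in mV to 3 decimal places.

Step size: 5 V ÷ 2^10 = 4.883 mV.
(0.277 − (−2.5))/0.00488281 = 568.7296; round gives code 569.
Reconstructed: 0.27832031 V.
Error = 0.277 − 0.27832031 = -0.00132031 V = -1.320 mV.

-1.320 mV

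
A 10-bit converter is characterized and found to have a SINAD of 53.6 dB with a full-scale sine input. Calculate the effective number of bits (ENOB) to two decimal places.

ENOB = (SINAD − 1.76) / 6.02 = (53.6 − 1.76)/6.02 = 8.611.

8.61 bits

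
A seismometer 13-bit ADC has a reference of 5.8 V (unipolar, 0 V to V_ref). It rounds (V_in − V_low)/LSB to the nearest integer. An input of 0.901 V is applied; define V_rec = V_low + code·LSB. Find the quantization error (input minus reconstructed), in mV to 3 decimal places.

-0.294 mV

Step size: 5.8 V ÷ 2^13 = 0.708 mV.
(V_in − V_low)/LSB = (0.901 − 0)/0.000708008 = 1272.5848 → code 1273 (round).
V_rec = 0 + 1273·0.000708008 = 0.90129395 V.
Error = 0.901 − 0.90129395 = -0.000293945 V = -0.294 mV.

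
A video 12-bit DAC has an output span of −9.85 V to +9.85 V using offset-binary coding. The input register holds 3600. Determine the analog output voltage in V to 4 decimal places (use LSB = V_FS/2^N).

LSB = 19.7 V / 2^12 = 4.810 mV.
V_out = (−9.85) + 3600 × 0.00480957 V = 7.46445 V.

7.4645 V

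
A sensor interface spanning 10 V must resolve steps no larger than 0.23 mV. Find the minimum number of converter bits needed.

16 bits

Number of steps required ≥ 10 V / 0.23 mV = 43478.26.
Need 2^N ≥ 43478.26; 2^15 = 32768, 2^16 = 65536.
Minimum N = 16.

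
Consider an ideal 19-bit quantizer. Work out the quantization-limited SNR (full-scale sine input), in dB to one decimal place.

SNR ≈ 6.02·N + 1.76 dB = 6.02·19 + 1.76 = 116.14 dB.

116.1 dB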